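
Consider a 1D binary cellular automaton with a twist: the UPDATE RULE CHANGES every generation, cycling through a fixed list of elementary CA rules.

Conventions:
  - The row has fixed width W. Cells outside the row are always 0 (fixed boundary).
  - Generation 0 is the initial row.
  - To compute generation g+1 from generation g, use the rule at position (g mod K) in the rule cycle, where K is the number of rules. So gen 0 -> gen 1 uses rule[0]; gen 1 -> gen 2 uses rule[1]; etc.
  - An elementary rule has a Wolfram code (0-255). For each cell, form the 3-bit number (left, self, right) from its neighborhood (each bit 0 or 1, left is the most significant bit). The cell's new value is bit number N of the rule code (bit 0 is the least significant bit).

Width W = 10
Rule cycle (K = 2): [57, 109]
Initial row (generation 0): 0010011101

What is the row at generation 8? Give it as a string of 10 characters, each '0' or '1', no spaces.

Gen 0: 0010011101
Gen 1 (rule 57): 1001010010
Gen 2 (rule 109): 1001110010
Gen 3 (rule 57): 0101001001
Gen 4 (rule 109): 0111001001
Gen 5 (rule 57): 0100100100
Gen 6 (rule 109): 0100100101
Gen 7 (rule 57): 0010010010
Gen 8 (rule 109): 1010010010

Answer: 1010010010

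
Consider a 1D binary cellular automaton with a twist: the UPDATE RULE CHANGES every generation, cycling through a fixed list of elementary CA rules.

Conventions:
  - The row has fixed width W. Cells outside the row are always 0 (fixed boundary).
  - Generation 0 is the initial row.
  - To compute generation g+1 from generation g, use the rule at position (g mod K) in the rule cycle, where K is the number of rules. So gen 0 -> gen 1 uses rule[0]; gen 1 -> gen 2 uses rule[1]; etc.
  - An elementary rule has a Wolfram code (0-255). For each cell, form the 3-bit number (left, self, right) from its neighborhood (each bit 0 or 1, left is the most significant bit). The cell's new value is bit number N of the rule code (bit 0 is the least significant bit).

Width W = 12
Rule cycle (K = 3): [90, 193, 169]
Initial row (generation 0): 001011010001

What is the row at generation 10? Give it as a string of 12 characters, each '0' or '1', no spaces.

Answer: 111101111100

Derivation:
Gen 0: 001011010001
Gen 1 (rule 90): 010011001010
Gen 2 (rule 193): 000001000000
Gen 3 (rule 169): 111100011111
Gen 4 (rule 90): 100110110001
Gen 5 (rule 193): 000010010100
Gen 6 (rule 169): 111000001001
Gen 7 (rule 90): 101100010110
Gen 8 (rule 193): 000101000010
Gen 9 (rule 169): 110010011000
Gen 10 (rule 90): 111101111100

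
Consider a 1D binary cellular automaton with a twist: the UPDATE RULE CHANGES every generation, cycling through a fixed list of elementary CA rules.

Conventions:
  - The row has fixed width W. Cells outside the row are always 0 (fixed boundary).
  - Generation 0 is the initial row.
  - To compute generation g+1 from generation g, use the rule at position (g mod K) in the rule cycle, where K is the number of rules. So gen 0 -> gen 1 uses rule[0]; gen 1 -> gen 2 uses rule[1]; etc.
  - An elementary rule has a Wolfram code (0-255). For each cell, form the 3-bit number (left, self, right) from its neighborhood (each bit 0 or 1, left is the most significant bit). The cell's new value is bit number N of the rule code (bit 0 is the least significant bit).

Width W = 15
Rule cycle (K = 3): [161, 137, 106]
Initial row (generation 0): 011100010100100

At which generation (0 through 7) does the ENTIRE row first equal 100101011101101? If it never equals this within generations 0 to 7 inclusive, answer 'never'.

Answer: never

Derivation:
Gen 0: 011100010100100
Gen 1 (rule 161): 001001001000001
Gen 2 (rule 137): 100000000011100
Gen 3 (rule 106): 000000000110100
Gen 4 (rule 161): 111111110001001
Gen 5 (rule 137): 111111100100000
Gen 6 (rule 106): 100000101000000
Gen 7 (rule 161): 001110010011111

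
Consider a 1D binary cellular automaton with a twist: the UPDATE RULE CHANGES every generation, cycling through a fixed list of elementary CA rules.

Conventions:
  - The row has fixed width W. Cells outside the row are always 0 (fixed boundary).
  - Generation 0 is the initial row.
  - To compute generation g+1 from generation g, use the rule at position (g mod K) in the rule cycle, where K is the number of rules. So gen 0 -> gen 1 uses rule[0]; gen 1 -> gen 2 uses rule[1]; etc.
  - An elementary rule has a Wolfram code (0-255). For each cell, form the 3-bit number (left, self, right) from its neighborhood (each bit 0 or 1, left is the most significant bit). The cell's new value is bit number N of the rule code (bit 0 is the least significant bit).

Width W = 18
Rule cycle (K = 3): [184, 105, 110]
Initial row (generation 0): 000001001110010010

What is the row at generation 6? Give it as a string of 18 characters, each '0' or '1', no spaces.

Answer: 001111010000110001

Derivation:
Gen 0: 000001001110010010
Gen 1 (rule 184): 000000101101001001
Gen 2 (rule 105): 111110011110000000
Gen 3 (rule 110): 100010110010000000
Gen 4 (rule 184): 010001101001000000
Gen 5 (rule 105): 000101110000011111
Gen 6 (rule 110): 001111010000110001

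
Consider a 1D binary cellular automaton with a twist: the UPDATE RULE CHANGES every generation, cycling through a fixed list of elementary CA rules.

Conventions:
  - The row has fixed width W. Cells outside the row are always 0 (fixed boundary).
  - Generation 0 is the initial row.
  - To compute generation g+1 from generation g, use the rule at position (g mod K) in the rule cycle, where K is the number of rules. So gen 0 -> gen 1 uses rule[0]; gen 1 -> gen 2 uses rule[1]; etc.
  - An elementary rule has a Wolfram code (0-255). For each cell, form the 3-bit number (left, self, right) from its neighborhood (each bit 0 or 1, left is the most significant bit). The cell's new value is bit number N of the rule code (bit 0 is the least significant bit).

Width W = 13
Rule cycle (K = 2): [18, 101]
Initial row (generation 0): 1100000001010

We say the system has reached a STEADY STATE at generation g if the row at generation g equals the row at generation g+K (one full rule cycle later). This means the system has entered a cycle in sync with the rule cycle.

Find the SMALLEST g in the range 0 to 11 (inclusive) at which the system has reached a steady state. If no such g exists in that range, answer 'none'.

Answer: 3

Derivation:
Gen 0: 1100000001010
Gen 1 (rule 18): 0010000010001
Gen 2 (rule 101): 1010111010101
Gen 3 (rule 18): 0000000000000
Gen 4 (rule 101): 1111111111111
Gen 5 (rule 18): 0000000000000
Gen 6 (rule 101): 1111111111111
Gen 7 (rule 18): 0000000000000
Gen 8 (rule 101): 1111111111111
Gen 9 (rule 18): 0000000000000
Gen 10 (rule 101): 1111111111111
Gen 11 (rule 18): 0000000000000
Gen 12 (rule 101): 1111111111111
Gen 13 (rule 18): 0000000000000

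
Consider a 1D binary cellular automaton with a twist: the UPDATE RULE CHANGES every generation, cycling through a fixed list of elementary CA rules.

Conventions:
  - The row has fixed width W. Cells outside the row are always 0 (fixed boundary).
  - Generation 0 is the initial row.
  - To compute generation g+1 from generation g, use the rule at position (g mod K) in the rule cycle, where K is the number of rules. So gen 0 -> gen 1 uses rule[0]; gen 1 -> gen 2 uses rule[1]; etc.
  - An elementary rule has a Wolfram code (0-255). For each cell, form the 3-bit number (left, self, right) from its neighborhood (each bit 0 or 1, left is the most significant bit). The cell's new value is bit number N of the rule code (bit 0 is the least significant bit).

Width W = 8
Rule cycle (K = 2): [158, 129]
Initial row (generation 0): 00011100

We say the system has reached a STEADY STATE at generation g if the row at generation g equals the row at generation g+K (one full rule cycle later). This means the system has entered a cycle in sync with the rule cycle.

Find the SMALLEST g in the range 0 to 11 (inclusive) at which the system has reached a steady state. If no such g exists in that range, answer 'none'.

Gen 0: 00011100
Gen 1 (rule 158): 00111010
Gen 2 (rule 129): 10010000
Gen 3 (rule 158): 11111000
Gen 4 (rule 129): 01110011
Gen 5 (rule 158): 11101110
Gen 6 (rule 129): 01000100
Gen 7 (rule 158): 11101110
Gen 8 (rule 129): 01000100
Gen 9 (rule 158): 11101110
Gen 10 (rule 129): 01000100
Gen 11 (rule 158): 11101110
Gen 12 (rule 129): 01000100
Gen 13 (rule 158): 11101110

Answer: 5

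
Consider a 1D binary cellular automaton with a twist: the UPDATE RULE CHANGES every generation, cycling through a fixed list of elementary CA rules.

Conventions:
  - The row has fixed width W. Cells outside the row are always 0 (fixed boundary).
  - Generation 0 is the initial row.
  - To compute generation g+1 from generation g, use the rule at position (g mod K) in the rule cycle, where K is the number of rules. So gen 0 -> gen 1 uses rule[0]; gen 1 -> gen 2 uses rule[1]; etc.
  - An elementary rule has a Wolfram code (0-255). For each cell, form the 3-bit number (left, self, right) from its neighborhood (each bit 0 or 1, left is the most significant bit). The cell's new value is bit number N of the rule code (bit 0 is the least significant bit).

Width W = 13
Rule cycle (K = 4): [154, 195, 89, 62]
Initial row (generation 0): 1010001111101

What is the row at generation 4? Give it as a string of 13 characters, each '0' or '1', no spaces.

Answer: 1110011111110

Derivation:
Gen 0: 1010001111101
Gen 1 (rule 154): 0001011111000
Gen 2 (rule 195): 1110001111011
Gen 3 (rule 89): 1011101001011
Gen 4 (rule 62): 1110011111110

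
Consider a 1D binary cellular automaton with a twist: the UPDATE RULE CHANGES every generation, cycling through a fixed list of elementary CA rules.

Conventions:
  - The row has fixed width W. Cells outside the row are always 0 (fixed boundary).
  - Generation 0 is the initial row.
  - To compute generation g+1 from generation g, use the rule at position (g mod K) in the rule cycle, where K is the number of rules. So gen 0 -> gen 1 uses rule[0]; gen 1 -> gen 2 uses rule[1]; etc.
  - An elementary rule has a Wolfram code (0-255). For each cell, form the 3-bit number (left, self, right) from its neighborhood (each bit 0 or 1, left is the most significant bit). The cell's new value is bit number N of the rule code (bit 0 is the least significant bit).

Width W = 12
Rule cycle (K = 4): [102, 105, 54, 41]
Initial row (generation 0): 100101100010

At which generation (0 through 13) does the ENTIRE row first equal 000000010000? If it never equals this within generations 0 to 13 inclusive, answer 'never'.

Answer: 4

Derivation:
Gen 0: 100101100010
Gen 1 (rule 102): 101110100110
Gen 2 (rule 105): 011011000110
Gen 3 (rule 54): 100100101001
Gen 4 (rule 41): 000000010000
Gen 5 (rule 102): 000000110000
Gen 6 (rule 105): 111110110111
Gen 7 (rule 54): 000001001000
Gen 8 (rule 41): 111100000011
Gen 9 (rule 102): 000100000101
Gen 10 (rule 105): 110001110010
Gen 11 (rule 54): 001010001111
Gen 12 (rule 41): 100100101000
Gen 13 (rule 102): 101101111000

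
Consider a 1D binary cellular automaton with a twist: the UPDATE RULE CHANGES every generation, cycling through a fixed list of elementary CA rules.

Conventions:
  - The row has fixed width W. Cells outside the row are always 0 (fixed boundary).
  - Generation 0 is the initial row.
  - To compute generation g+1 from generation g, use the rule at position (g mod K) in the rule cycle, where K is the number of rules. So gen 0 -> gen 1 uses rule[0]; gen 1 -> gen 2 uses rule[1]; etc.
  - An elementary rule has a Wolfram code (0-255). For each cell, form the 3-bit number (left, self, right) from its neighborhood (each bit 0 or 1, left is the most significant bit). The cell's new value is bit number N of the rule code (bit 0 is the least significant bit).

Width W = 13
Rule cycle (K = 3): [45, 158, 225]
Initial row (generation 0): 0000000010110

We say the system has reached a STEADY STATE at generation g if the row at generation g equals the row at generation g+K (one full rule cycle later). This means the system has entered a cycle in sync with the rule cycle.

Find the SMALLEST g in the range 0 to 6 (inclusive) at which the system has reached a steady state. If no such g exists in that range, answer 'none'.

Answer: none

Derivation:
Gen 0: 0000000010110
Gen 1 (rule 45): 1111111011100
Gen 2 (rule 158): 1111110011010
Gen 3 (rule 225): 0111110001100
Gen 4 (rule 45): 0100000101001
Gen 5 (rule 158): 1110001101111
Gen 6 (rule 225): 0110100110111
Gen 7 (rule 45): 0101100101100
Gen 8 (rule 158): 1101011101010
Gen 9 (rule 225): 0110101110100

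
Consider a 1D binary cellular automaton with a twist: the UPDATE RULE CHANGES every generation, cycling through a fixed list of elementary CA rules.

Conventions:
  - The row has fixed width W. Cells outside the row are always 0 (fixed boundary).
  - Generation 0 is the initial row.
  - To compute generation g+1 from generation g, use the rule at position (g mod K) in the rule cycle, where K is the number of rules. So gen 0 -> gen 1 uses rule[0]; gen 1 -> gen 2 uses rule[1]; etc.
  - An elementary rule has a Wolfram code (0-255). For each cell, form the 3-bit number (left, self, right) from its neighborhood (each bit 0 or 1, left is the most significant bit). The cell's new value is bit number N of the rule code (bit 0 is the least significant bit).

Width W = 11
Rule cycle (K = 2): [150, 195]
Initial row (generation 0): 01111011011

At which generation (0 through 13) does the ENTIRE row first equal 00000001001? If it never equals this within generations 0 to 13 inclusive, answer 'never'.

Answer: never

Derivation:
Gen 0: 01111011011
Gen 1 (rule 150): 10110000000
Gen 2 (rule 195): 00010111111
Gen 3 (rule 150): 00110011110
Gen 4 (rule 195): 11010101110
Gen 5 (rule 150): 00010100101
Gen 6 (rule 195): 11100001000
Gen 7 (rule 150): 01010011100
Gen 8 (rule 195): 10000101101
Gen 9 (rule 150): 11001100001
Gen 10 (rule 195): 01010101110
Gen 11 (rule 150): 11010100101
Gen 12 (rule 195): 01000001000
Gen 13 (rule 150): 11100011100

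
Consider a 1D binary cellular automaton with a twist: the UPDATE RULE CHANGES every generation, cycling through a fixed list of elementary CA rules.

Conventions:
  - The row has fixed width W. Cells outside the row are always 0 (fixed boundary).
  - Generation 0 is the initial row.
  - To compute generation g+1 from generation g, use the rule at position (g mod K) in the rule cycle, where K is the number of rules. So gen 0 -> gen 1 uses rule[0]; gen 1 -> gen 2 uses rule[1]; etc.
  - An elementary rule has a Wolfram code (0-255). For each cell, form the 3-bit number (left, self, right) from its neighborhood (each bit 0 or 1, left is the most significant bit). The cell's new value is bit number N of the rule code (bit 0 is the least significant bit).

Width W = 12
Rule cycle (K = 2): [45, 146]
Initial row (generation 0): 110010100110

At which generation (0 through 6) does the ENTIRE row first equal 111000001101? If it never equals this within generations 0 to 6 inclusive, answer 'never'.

Gen 0: 110010100110
Gen 1 (rule 45): 100011100100
Gen 2 (rule 146): 010101011010
Gen 3 (rule 45): 011111110110
Gen 4 (rule 146): 101111100001
Gen 5 (rule 45): 111000001101
Gen 6 (rule 146): 010100010000

Answer: 5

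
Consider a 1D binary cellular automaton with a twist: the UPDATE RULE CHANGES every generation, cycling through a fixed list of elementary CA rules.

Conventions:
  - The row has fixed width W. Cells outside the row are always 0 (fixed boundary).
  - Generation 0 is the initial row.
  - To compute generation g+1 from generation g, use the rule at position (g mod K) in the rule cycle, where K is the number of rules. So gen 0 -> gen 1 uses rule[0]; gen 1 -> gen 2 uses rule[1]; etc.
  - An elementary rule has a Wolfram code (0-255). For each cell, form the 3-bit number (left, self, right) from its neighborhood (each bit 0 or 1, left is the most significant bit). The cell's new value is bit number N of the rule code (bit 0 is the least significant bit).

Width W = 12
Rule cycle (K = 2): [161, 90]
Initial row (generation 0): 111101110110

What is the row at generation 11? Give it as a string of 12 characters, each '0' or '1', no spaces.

Answer: 000111000100

Derivation:
Gen 0: 111101110110
Gen 1 (rule 161): 011010101000
Gen 2 (rule 90): 111000000100
Gen 3 (rule 161): 010011110001
Gen 4 (rule 90): 101110011010
Gen 5 (rule 161): 010100000100
Gen 6 (rule 90): 100010001010
Gen 7 (rule 161): 001000100100
Gen 8 (rule 90): 010101011010
Gen 9 (rule 161): 001010100100
Gen 10 (rule 90): 010000011010
Gen 11 (rule 161): 000111000100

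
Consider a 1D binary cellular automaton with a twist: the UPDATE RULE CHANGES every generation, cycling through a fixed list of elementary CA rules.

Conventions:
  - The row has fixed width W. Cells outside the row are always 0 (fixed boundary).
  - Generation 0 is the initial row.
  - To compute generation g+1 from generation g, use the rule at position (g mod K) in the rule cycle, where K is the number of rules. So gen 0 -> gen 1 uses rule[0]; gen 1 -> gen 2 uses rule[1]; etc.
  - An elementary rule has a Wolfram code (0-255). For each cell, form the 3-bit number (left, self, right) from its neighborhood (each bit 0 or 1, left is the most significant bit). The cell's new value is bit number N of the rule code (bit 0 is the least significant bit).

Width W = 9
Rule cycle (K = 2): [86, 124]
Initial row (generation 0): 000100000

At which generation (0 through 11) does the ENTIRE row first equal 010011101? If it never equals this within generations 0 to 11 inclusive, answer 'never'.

Gen 0: 000100000
Gen 1 (rule 86): 001110000
Gen 2 (rule 124): 001011000
Gen 3 (rule 86): 011001100
Gen 4 (rule 124): 011101110
Gen 5 (rule 86): 100100011
Gen 6 (rule 124): 110110011
Gen 7 (rule 86): 010011101
Gen 8 (rule 124): 011010111
Gen 9 (rule 86): 101010001
Gen 10 (rule 124): 111111001
Gen 11 (rule 86): 000001111

Answer: 7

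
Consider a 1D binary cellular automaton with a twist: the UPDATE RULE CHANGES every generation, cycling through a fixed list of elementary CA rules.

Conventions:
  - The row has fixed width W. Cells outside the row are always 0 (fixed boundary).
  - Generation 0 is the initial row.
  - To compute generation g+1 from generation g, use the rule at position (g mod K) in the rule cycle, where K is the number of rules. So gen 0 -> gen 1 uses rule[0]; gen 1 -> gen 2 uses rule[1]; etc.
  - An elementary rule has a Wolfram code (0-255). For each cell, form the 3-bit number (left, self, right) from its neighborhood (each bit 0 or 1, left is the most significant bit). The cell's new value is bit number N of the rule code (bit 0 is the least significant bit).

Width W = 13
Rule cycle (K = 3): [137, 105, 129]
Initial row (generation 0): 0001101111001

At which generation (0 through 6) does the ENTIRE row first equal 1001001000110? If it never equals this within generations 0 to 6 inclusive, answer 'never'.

Answer: never

Derivation:
Gen 0: 0001101111001
Gen 1 (rule 137): 1101001110000
Gen 2 (rule 105): 1110001010111
Gen 3 (rule 129): 0100100000010
Gen 4 (rule 137): 0000001111000
Gen 5 (rule 105): 1111101001011
Gen 6 (rule 129): 0111000000000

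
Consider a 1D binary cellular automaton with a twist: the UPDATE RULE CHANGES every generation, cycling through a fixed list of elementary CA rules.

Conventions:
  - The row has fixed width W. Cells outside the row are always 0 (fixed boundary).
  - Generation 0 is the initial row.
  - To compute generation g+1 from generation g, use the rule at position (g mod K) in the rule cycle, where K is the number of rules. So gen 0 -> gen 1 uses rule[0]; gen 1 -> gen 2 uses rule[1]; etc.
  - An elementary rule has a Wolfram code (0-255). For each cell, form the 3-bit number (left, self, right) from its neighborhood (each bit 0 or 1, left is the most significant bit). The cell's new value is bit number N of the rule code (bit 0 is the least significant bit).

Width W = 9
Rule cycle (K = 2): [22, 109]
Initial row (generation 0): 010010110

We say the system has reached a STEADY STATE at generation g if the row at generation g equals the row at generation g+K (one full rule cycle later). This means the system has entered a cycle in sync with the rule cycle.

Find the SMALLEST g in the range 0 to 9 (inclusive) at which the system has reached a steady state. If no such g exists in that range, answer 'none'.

Gen 0: 010010110
Gen 1 (rule 22): 111110001
Gen 2 (rule 109): 100010101
Gen 3 (rule 22): 110110101
Gen 4 (rule 109): 111111111
Gen 5 (rule 22): 000000000
Gen 6 (rule 109): 111111111
Gen 7 (rule 22): 000000000
Gen 8 (rule 109): 111111111
Gen 9 (rule 22): 000000000
Gen 10 (rule 109): 111111111
Gen 11 (rule 22): 000000000

Answer: 4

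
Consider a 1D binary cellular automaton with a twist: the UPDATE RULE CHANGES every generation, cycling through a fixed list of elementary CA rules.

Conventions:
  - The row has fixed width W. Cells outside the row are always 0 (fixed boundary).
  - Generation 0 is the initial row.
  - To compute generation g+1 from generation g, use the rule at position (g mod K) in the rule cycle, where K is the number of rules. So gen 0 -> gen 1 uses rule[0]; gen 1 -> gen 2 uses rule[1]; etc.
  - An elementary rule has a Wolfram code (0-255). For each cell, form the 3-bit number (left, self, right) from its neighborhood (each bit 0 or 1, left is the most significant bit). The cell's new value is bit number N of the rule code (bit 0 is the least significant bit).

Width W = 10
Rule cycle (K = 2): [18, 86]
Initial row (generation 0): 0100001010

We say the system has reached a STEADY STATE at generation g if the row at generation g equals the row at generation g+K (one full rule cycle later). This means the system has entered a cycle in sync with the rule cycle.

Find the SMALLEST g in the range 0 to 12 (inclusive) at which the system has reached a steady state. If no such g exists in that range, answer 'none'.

Gen 0: 0100001010
Gen 1 (rule 18): 1010010001
Gen 2 (rule 86): 1011111011
Gen 3 (rule 18): 0000000000
Gen 4 (rule 86): 0000000000
Gen 5 (rule 18): 0000000000
Gen 6 (rule 86): 0000000000
Gen 7 (rule 18): 0000000000
Gen 8 (rule 86): 0000000000
Gen 9 (rule 18): 0000000000
Gen 10 (rule 86): 0000000000
Gen 11 (rule 18): 0000000000
Gen 12 (rule 86): 0000000000
Gen 13 (rule 18): 0000000000
Gen 14 (rule 86): 0000000000

Answer: 3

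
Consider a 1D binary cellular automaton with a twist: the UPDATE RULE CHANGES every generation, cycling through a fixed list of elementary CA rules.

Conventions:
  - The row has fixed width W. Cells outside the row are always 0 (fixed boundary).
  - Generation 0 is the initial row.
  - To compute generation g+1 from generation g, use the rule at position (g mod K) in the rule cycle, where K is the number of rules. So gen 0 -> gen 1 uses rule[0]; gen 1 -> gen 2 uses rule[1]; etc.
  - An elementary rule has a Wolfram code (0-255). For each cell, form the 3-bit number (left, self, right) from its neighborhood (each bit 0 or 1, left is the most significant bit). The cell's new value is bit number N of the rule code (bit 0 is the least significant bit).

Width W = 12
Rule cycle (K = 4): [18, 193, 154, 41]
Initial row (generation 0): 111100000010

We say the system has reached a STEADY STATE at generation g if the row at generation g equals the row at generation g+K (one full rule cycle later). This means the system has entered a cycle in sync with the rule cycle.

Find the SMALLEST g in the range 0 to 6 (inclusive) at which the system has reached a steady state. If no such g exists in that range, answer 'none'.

Answer: none

Derivation:
Gen 0: 111100000010
Gen 1 (rule 18): 000010000101
Gen 2 (rule 193): 111000110000
Gen 3 (rule 154): 110101101000
Gen 4 (rule 41): 101011010011
Gen 5 (rule 18): 000000001100
Gen 6 (rule 193): 111111100101
Gen 7 (rule 154): 111111011000
Gen 8 (rule 41): 100000110011
Gen 9 (rule 18): 010001001100
Gen 10 (rule 193): 000100000101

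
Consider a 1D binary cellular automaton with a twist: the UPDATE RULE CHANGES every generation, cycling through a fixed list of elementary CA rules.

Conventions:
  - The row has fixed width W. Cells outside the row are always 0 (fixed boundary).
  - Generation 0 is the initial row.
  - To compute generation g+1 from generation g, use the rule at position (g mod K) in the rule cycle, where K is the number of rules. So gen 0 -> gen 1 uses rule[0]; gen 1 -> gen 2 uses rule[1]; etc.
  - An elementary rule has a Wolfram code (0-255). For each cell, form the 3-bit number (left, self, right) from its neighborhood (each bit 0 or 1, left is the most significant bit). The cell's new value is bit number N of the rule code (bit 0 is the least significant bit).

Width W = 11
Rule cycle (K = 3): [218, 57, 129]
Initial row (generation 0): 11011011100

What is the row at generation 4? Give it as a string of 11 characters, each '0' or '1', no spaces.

Answer: 00000001010

Derivation:
Gen 0: 11011011100
Gen 1 (rule 218): 11011011110
Gen 2 (rule 57): 10110110001
Gen 3 (rule 129): 00000000100
Gen 4 (rule 218): 00000001010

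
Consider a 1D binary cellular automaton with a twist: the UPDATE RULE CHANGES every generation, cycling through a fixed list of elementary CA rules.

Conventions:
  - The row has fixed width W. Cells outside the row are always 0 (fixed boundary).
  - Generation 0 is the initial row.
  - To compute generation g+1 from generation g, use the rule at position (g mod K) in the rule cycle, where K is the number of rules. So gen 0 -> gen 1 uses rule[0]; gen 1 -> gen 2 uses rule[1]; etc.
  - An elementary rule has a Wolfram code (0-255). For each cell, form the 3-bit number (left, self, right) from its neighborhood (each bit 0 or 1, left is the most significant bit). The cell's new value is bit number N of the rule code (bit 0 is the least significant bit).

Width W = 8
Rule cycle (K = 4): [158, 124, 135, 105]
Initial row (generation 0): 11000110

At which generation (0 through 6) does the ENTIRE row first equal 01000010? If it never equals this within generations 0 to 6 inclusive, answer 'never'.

Gen 0: 11000110
Gen 1 (rule 158): 10101101
Gen 2 (rule 124): 11111111
Gen 3 (rule 135): 01111110
Gen 4 (rule 105): 01000010
Gen 5 (rule 158): 11100111
Gen 6 (rule 124): 10110101

Answer: 4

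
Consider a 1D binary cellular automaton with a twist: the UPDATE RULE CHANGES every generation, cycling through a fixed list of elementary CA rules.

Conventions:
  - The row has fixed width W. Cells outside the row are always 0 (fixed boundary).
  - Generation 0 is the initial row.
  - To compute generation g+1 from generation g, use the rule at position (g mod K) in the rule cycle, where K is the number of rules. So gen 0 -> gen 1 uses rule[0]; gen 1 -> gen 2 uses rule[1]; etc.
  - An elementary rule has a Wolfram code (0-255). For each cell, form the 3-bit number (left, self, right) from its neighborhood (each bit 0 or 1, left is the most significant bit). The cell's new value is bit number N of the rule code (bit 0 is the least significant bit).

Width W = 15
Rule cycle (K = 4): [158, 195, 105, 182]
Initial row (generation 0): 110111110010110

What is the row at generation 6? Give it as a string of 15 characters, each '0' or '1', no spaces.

Gen 0: 110111110010110
Gen 1 (rule 158): 100111101110101
Gen 2 (rule 195): 001011100110000
Gen 3 (rule 105): 100110100110111
Gen 4 (rule 182): 111001111001010
Gen 5 (rule 158): 110111110111011
Gen 6 (rule 195): 010011110011001

Answer: 010011110011001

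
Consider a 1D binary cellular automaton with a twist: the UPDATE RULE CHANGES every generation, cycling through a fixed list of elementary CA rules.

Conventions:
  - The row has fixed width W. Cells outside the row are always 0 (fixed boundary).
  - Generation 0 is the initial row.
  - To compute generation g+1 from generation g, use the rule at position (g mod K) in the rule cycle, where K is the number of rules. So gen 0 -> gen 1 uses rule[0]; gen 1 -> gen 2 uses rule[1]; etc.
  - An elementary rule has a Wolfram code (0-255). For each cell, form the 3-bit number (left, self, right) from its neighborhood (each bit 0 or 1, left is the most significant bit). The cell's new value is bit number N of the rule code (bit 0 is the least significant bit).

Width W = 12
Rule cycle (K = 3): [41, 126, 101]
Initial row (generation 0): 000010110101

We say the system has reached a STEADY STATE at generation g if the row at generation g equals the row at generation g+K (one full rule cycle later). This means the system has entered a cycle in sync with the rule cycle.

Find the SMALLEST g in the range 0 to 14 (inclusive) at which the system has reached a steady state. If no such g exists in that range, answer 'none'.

Gen 0: 000010110101
Gen 1 (rule 41): 111001101010
Gen 2 (rule 126): 101111111111
Gen 3 (rule 101): 110000000001
Gen 4 (rule 41): 100111111100
Gen 5 (rule 126): 111100000110
Gen 6 (rule 101): 000101110010
Gen 7 (rule 41): 110011000000
Gen 8 (rule 126): 111111100000
Gen 9 (rule 101): 000000101111
Gen 10 (rule 41): 111110011000
Gen 11 (rule 126): 100011111100
Gen 12 (rule 101): 101000000101
Gen 13 (rule 41): 010011110010
Gen 14 (rule 126): 111110011111
Gen 15 (rule 101): 000010000001
Gen 16 (rule 41): 111000111100
Gen 17 (rule 126): 101101100110

Answer: none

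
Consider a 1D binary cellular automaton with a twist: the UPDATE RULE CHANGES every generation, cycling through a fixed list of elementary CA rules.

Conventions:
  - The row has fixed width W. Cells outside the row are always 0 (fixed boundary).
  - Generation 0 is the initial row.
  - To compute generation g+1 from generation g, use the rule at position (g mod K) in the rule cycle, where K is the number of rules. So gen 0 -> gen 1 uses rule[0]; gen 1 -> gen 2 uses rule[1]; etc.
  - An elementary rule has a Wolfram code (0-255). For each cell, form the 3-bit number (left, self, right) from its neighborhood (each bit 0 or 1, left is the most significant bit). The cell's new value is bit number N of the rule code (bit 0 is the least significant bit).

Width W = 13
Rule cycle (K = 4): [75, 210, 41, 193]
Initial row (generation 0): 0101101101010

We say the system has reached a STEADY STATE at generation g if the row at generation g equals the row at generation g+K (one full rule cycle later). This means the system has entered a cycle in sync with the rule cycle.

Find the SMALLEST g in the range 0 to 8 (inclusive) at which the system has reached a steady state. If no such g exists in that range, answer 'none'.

Gen 0: 0101101101010
Gen 1 (rule 75): 1001101100000
Gen 2 (rule 210): 0110100110000
Gen 3 (rule 41): 0101000100111
Gen 4 (rule 193): 0000010000011
Gen 5 (rule 75): 1111100111111
Gen 6 (rule 210): 0111111011111
Gen 7 (rule 41): 0100000110000
Gen 8 (rule 193): 0001110010111
Gen 9 (rule 75): 1111010100101
Gen 10 (rule 210): 0111000011000
Gen 11 (rule 41): 0100011010011
Gen 12 (rule 193): 0001001000001

Answer: none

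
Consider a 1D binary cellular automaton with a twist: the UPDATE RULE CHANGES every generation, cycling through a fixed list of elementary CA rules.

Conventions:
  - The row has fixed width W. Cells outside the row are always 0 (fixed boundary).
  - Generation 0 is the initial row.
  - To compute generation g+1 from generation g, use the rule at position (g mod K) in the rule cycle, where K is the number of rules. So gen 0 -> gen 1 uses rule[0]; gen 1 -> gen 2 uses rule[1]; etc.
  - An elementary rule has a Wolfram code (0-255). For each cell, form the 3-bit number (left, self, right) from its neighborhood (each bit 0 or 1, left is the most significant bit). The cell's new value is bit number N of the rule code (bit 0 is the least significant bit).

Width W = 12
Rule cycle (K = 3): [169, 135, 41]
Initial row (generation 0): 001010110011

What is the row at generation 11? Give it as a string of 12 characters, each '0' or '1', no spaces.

Gen 0: 001010110011
Gen 1 (rule 169): 100101100010
Gen 2 (rule 135): 101100001110
Gen 3 (rule 41): 011001101000
Gen 4 (rule 169): 010001010011
Gen 5 (rule 135): 110111010100
Gen 6 (rule 41): 101100101001
Gen 7 (rule 169): 011000010000
Gen 8 (rule 135): 100011110111
Gen 9 (rule 41): 001010001100
Gen 10 (rule 169): 100100101001
Gen 11 (rule 135): 101101101011

Answer: 101101101011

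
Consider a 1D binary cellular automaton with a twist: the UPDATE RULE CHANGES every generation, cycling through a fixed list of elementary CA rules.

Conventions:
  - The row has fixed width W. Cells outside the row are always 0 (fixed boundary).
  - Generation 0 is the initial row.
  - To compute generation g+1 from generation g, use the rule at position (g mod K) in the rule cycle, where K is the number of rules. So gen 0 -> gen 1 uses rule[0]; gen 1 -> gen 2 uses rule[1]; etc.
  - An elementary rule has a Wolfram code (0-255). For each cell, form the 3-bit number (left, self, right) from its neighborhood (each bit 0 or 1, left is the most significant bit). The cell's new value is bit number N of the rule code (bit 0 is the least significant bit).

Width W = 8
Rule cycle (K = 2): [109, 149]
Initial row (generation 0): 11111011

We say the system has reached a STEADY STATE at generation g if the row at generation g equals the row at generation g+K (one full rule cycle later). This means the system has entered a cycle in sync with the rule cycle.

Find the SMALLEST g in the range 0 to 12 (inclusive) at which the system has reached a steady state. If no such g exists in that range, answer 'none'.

Gen 0: 11111011
Gen 1 (rule 109): 10001111
Gen 2 (rule 149): 11100110
Gen 3 (rule 109): 10100110
Gen 4 (rule 149): 10110001
Gen 5 (rule 109): 11110101
Gen 6 (rule 149): 01100101
Gen 7 (rule 109): 01100111
Gen 8 (rule 149): 00010010
Gen 9 (rule 109): 11010010
Gen 10 (rule 149): 00011011
Gen 11 (rule 109): 11011111
Gen 12 (rule 149): 00001110
Gen 13 (rule 109): 11101010
Gen 14 (rule 149): 01001011

Answer: none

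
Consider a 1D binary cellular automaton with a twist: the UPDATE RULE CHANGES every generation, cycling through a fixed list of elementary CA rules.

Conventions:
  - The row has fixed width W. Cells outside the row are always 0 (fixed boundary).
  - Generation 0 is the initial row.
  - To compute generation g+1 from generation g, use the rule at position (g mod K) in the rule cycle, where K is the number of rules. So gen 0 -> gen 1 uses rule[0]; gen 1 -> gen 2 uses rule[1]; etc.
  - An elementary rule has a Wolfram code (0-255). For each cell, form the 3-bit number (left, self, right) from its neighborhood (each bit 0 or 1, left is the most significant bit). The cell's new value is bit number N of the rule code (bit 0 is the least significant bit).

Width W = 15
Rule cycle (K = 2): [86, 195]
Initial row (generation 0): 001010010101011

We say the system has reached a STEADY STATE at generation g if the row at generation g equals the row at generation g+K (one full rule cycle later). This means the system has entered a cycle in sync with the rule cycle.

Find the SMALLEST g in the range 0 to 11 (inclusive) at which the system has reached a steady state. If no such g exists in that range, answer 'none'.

Gen 0: 001010010101011
Gen 1 (rule 86): 011011110101001
Gen 2 (rule 195): 101001110000010
Gen 3 (rule 86): 101110011000111
Gen 4 (rule 195): 000110101011011
Gen 5 (rule 86): 001010101001001
Gen 6 (rule 195): 110000000010010
Gen 7 (rule 86): 011000000111111
Gen 8 (rule 195): 101011111011111
Gen 9 (rule 86): 101000001000001
Gen 10 (rule 195): 000011110011110
Gen 11 (rule 86): 000100011100011
Gen 12 (rule 195): 111001101101101
Gen 13 (rule 86): 001110100100101

Answer: none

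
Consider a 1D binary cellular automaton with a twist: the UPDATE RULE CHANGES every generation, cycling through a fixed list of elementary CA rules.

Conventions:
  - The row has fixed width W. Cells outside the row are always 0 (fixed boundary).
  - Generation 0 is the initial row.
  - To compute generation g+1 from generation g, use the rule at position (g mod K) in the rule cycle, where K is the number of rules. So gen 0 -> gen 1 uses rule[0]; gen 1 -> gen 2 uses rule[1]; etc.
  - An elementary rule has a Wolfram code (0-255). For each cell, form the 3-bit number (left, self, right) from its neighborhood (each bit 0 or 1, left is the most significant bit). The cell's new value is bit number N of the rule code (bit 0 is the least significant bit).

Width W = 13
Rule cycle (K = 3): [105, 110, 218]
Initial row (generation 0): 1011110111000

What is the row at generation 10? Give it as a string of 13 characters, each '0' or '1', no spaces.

Answer: 1010000000001

Derivation:
Gen 0: 1011110111000
Gen 1 (rule 105): 0110011101011
Gen 2 (rule 110): 1110110111111
Gen 3 (rule 218): 1110110111111
Gen 4 (rule 105): 1011111100001
Gen 5 (rule 110): 1110000100011
Gen 6 (rule 218): 1111001010111
Gen 7 (rule 105): 1001000101101
Gen 8 (rule 110): 1011001111111
Gen 9 (rule 218): 0011111111111
Gen 10 (rule 105): 1010000000001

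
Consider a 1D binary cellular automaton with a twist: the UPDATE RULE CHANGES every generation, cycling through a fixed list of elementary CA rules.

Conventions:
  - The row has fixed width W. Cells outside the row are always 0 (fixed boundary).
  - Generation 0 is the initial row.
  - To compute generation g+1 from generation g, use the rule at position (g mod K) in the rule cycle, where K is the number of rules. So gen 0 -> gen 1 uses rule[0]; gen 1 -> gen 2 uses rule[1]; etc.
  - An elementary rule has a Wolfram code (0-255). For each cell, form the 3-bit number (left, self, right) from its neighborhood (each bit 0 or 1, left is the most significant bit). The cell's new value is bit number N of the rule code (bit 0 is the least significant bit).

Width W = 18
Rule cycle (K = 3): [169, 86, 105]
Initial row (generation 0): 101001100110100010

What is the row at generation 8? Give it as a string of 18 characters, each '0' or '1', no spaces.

Gen 0: 101001100110100010
Gen 1 (rule 169): 010001000101001000
Gen 2 (rule 86): 111011101101111100
Gen 3 (rule 105): 101110111111000101
Gen 4 (rule 169): 011101111110010010
Gen 5 (rule 86): 100100000011111111
Gen 6 (rule 105): 000001111010000001
Gen 7 (rule 169): 111101110100111100
Gen 8 (rule 86): 000100010111000110

Answer: 000100010111000110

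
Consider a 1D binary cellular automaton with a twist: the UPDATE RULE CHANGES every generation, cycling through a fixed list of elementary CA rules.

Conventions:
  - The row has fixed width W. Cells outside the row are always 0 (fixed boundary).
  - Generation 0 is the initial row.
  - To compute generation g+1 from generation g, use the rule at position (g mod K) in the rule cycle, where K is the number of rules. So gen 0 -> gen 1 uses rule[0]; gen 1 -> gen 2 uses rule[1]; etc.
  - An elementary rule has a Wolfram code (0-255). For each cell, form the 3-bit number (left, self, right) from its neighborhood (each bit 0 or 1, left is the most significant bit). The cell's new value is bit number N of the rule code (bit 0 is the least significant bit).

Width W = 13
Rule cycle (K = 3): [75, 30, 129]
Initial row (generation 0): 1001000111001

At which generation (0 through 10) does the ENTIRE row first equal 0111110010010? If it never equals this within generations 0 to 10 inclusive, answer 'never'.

Gen 0: 1001000111001
Gen 1 (rule 75): 0010011101010
Gen 2 (rule 30): 0111110001011
Gen 3 (rule 129): 0011100100000
Gen 4 (rule 75): 1110101001111
Gen 5 (rule 30): 1000101111000
Gen 6 (rule 129): 0010000110011
Gen 7 (rule 75): 1100111110111
Gen 8 (rule 30): 1011100000100
Gen 9 (rule 129): 0001001110001
Gen 10 (rule 75): 1110011010110

Answer: never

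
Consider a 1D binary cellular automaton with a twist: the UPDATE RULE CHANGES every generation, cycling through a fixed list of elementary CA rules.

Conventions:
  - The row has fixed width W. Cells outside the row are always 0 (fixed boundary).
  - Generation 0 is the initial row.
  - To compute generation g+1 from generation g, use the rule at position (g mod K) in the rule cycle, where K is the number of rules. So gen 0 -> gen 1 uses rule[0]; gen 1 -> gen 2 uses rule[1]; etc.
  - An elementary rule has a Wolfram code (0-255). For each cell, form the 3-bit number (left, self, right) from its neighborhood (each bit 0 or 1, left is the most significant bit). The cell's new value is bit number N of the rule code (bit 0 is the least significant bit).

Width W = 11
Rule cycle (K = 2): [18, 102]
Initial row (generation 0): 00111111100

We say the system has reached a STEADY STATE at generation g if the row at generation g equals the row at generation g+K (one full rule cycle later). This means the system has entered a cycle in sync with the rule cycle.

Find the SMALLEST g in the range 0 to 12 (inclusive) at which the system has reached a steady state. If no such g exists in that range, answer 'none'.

Gen 0: 00111111100
Gen 1 (rule 18): 01000000010
Gen 2 (rule 102): 11000000110
Gen 3 (rule 18): 00100001001
Gen 4 (rule 102): 01100011011
Gen 5 (rule 18): 10010100000
Gen 6 (rule 102): 10111100000
Gen 7 (rule 18): 00000010000
Gen 8 (rule 102): 00000110000
Gen 9 (rule 18): 00001001000
Gen 10 (rule 102): 00011011000
Gen 11 (rule 18): 00100000100
Gen 12 (rule 102): 01100001100
Gen 13 (rule 18): 10010010010
Gen 14 (rule 102): 10110110110

Answer: none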